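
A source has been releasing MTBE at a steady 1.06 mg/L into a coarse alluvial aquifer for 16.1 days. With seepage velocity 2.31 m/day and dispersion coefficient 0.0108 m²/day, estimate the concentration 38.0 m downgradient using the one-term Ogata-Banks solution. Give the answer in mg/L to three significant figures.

0.0902 mg/L

For a continuous step input, C/C₀ ≈ ½·erfc((x−vt)/(2√(Dt))).
vt = 2.31 × 16.1 = 37.191 m and 2√(Dt) = 2√(0.0108 × 16.1) = 0.8340 m.
Argument (x−vt)/(2√(Dt)) = (38.0 − 37.191)/0.8340 = 0.9700; ½·erfc(0.9700) = 0.08506.
C = 1.06 × 0.08506 = 0.0902 mg/L.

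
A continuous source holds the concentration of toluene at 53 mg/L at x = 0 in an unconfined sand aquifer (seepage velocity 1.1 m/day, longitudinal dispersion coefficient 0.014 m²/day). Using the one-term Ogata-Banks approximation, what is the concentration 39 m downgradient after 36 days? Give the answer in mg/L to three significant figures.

For a continuous step input, C/C₀ ≈ ½·erfc((x−vt)/(2√(Dt))).
vt = 1.1 × 36 = 39.6 m and 2√(Dt) = 2√(0.014 × 36) = 1.420 m.
Argument (x−vt)/(2√(Dt)) = (39 − 39.6)/1.420 = -0.4225; ½·erfc(-0.4225) = 0.7249.
C = 53 × 0.7249 = 38.4 mg/L.

38.4 mg/L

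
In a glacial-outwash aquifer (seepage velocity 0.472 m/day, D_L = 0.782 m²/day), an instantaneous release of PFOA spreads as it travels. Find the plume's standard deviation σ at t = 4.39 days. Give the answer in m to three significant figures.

Dispersive spreading gives a Gaussian with σ² = 2Dt; advection only shifts the center.
σ = √(2 × 0.782 × 4.39) = 2.62 m.

2.62 m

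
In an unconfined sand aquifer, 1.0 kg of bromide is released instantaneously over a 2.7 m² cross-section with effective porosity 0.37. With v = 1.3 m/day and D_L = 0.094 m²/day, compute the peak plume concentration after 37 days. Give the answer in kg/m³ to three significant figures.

0.151 kg/m³

The peak of an instantaneous 1D plume sits at x = vt; there the Gaussian factor is 1 and C_max = M/(n_e·A·√(4πDt)), where n_e·A is the pore area the mass is dissolved in.
√(4πDt) = √(4π × 0.094 × 37) = 6.611 m, so C_max = 1.0/(0.37 × 2.7 × 6.611) = 0.151 kg/m³.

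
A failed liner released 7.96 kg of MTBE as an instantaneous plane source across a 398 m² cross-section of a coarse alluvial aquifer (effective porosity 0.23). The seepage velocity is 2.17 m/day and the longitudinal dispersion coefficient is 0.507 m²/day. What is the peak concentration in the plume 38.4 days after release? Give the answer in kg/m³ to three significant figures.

0.00556 kg/m³

The peak of an instantaneous 1D plume sits at x = vt; there the Gaussian factor is 1 and C_max = M/(n_e·A·√(4πDt)), where n_e·A is the pore area the mass is dissolved in.
√(4πDt) = √(4π × 0.507 × 38.4) = 15.64 m, so C_max = 7.96/(0.23 × 398 × 15.64) = 0.00556 kg/m³.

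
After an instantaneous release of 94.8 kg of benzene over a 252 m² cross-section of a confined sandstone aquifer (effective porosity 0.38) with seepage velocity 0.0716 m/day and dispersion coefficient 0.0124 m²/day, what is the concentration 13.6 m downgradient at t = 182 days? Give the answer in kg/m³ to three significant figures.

0.179 kg/m³

For an instantaneous plane source, C(x,t) = M/(n_e·A·√(4πDt)) · exp(−(x−vt)²/(4Dt)), with n_e·A the pore (flow) area.
Plume center vt = 0.0716 × 182 = 13.0312 m, so the well at 13.6 m is 0.5688 m downgradient of the peak.
√(4πDt) = 5.325 m, giving peak height M/(n_e·A·√(4πDt)) = 94.8/(0.38 × 252 × 5.325) = 0.1859 kg/m³.
(x−vt)²/(4Dt) = (0.5688)²/(4 × 0.0124 × 182) = 0.03584; exp(−0.03584) = 0.9648.
C = 0.1859 × 0.9648 = 0.179 kg/m³.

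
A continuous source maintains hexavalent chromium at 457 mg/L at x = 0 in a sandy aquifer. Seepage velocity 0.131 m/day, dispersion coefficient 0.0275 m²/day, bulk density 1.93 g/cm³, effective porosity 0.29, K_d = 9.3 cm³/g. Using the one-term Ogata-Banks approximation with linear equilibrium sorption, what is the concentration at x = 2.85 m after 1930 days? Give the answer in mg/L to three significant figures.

373 mg/L

Retardation factor R = 1 + ρ_b·K_d/n = 1 + 1.93 × 9.3/0.29 = 62.89.
Sorption retards both mechanisms: v_R = v/R = 0.002083 m/day, D_R = D/R = 0.0004373 m²/day.
v_R·t = 0.002083 × 1930 = 4.02019 m; 2√(D_R t) = 1.837 m; argument = (2.85 − 4.02019)/1.837 = -0.6370.
C = C₀ × ½·erfc(-0.6370) = 457 × 0.8162 = 373 mg/L.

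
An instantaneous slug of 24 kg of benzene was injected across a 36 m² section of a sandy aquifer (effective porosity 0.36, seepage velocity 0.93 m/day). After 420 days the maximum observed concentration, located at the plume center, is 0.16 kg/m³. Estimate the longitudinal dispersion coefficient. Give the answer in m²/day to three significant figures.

0.0254 m²/day

At the plume center C_max = M/(n_e·A·√(4πDt)), so D = M²/(4πt·(n_e·A·C_max)²).
n_e·A·C_max = 0.36 × 36 × 0.16 = 2.074 kg/m.
D = 24²/(4π × 420 × 2.074²) = 0.0254 m²/day.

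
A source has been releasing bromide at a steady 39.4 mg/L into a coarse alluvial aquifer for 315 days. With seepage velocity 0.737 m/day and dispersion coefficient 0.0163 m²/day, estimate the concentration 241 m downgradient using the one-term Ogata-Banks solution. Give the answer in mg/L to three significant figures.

0.114 mg/L

For a continuous step input, C/C₀ ≈ ½·erfc((x−vt)/(2√(Dt))).
vt = 0.737 × 315 = 232.155 m and 2√(Dt) = 2√(0.0163 × 315) = 4.532 m.
Argument (x−vt)/(2√(Dt)) = (241 − 232.155)/4.532 = 1.952; ½·erfc(1.952) = 0.002885.
C = 39.4 × 0.002885 = 0.114 mg/L.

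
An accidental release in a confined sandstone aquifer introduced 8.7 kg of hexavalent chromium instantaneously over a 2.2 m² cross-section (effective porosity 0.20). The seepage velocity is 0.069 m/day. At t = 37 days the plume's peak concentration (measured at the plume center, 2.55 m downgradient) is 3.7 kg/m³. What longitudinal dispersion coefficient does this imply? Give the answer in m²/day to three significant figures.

0.0614 m²/day

At the plume center C_max = M/(n_e·A·√(4πDt)), so D = M²/(4πt·(n_e·A·C_max)²).
n_e·A·C_max = 0.20 × 2.2 × 3.7 = 1.628 kg/m.
D = 8.7²/(4π × 37 × 1.628²) = 0.0614 m²/day.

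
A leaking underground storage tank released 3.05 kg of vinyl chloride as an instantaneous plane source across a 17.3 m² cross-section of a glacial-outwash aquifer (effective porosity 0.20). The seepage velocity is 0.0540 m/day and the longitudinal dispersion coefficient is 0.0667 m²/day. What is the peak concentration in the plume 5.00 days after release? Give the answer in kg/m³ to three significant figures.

The peak of an instantaneous 1D plume sits at x = vt; there the Gaussian factor is 1 and C_max = M/(n_e·A·√(4πDt)), where n_e·A is the pore area the mass is dissolved in.
√(4πDt) = √(4π × 0.0667 × 5.00) = 2.047 m, so C_max = 3.05/(0.20 × 17.3 × 2.047) = 0.431 kg/m³.

0.431 kg/m³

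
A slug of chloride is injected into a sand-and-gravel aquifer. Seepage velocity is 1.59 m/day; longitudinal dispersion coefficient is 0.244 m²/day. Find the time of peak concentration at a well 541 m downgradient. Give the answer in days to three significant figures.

340 days

For the 1D instantaneous-source solution, setting ∂C/∂t = 0 at fixed x gives v²t² + 2Dt − x² = 0, so t = (√(D² + v²x²) − D)/v².
√(D² + v²x²) = √(0.244² + 1.59² × 541²) = 860.2; v² = 2.5281.
t = (860.2 − 0.244)/2.5281 = 340 days (vs. the pure-advection estimate x/v = 340 d).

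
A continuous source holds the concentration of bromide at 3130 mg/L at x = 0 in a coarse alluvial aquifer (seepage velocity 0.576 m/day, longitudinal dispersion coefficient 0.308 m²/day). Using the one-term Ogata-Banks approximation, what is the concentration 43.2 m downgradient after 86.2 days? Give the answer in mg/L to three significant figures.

For a continuous step input, C/C₀ ≈ ½·erfc((x−vt)/(2√(Dt))).
vt = 0.576 × 86.2 = 49.6512 m and 2√(Dt) = 2√(0.308 × 86.2) = 10.31 m.
Argument (x−vt)/(2√(Dt)) = (43.2 − 49.6512)/10.31 = -0.6257; ½·erfc(-0.6257) = 0.8119.
C = 3130 × 0.8119 = 2540 mg/L.

2540 mg/L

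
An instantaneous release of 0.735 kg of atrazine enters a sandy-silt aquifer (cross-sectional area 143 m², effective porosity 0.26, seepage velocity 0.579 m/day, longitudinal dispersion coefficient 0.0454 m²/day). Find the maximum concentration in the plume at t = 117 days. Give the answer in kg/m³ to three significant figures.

The peak of an instantaneous 1D plume sits at x = vt; there the Gaussian factor is 1 and C_max = M/(n_e·A·√(4πDt)), where n_e·A is the pore area the mass is dissolved in.
√(4πDt) = √(4π × 0.0454 × 117) = 8.170 m, so C_max = 0.735/(0.26 × 143 × 8.170) = 0.00242 kg/m³.

0.00242 kg/m³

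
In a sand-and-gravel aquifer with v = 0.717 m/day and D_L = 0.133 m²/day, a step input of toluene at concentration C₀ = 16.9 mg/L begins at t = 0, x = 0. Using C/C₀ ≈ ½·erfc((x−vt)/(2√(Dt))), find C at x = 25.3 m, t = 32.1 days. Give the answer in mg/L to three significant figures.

3.67 mg/L

For a continuous step input, C/C₀ ≈ ½·erfc((x−vt)/(2√(Dt))).
vt = 0.717 × 32.1 = 23.0157 m and 2√(Dt) = 2√(0.133 × 32.1) = 4.132 m.
Argument (x−vt)/(2√(Dt)) = (25.3 − 23.0157)/4.132 = 0.5528; ½·erfc(0.5528) = 0.2172.
C = 16.9 × 0.2172 = 3.67 mg/L.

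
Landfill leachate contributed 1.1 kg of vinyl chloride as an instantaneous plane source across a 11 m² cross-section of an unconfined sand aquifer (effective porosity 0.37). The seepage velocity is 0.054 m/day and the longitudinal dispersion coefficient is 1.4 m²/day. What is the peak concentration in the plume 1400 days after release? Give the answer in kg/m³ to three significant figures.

The peak of an instantaneous 1D plume sits at x = vt; there the Gaussian factor is 1 and C_max = M/(n_e·A·√(4πDt)), where n_e·A is the pore area the mass is dissolved in.
√(4πDt) = √(4π × 1.4 × 1400) = 156.9 m, so C_max = 1.1/(0.37 × 11 × 156.9) = 0.00172 kg/m³.

0.00172 kg/m³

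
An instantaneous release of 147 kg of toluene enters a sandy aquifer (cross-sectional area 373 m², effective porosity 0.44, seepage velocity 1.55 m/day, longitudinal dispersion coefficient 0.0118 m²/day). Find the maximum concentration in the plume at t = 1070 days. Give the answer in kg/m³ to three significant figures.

0.0711 kg/m³

The peak of an instantaneous 1D plume sits at x = vt; there the Gaussian factor is 1 and C_max = M/(n_e·A·√(4πDt)), where n_e·A is the pore area the mass is dissolved in.
√(4πDt) = √(4π × 0.0118 × 1070) = 12.60 m, so C_max = 147/(0.44 × 373 × 12.60) = 0.0711 kg/m³.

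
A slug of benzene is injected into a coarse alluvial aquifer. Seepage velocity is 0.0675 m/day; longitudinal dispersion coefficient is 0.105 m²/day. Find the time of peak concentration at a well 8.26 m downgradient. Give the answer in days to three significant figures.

For the 1D instantaneous-source solution, setting ∂C/∂t = 0 at fixed x gives v²t² + 2Dt − x² = 0, so t = (√(D² + v²x²) − D)/v².
√(D² + v²x²) = √(0.105² + 0.0675² × 8.26²) = 0.5674; v² = 0.00455625.
t = (0.5674 − 0.105)/0.00455625 = 101 days (vs. the pure-advection estimate x/v = 122 d).

101 days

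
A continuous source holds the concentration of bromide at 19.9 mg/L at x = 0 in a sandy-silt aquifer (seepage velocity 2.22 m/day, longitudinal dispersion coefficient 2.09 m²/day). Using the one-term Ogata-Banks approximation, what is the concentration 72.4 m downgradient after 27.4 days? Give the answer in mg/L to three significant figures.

For a continuous step input, C/C₀ ≈ ½·erfc((x−vt)/(2√(Dt))).
vt = 2.22 × 27.4 = 60.828 m and 2√(Dt) = 2√(2.09 × 27.4) = 15.13 m.
Argument (x−vt)/(2√(Dt)) = (72.4 − 60.828)/15.13 = 0.7648; ½·erfc(0.7648) = 0.1397.
C = 19.9 × 0.1397 = 2.78 mg/L.

2.78 mg/L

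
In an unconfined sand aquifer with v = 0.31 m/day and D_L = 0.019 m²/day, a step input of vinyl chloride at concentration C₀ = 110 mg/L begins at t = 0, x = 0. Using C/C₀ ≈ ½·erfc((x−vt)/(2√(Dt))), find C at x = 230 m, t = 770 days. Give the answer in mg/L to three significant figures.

104 mg/L

For a continuous step input, C/C₀ ≈ ½·erfc((x−vt)/(2√(Dt))).
vt = 0.31 × 770 = 238.7 m and 2√(Dt) = 2√(0.019 × 770) = 7.650 m.
Argument (x−vt)/(2√(Dt)) = (230 − 238.7)/7.650 = -1.137; ½·erfc(-1.137) = 0.9461.
C = 110 × 0.9461 = 104 mg/L.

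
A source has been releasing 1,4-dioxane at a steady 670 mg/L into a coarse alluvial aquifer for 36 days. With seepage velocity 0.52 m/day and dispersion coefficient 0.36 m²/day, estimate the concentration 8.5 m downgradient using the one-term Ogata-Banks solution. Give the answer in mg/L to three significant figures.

655 mg/L

For a continuous step input, C/C₀ ≈ ½·erfc((x−vt)/(2√(Dt))).
vt = 0.52 × 36 = 18.72 m and 2√(Dt) = 2√(0.36 × 36) = 7.200 m.
Argument (x−vt)/(2√(Dt)) = (8.5 − 18.72)/7.200 = -1.419; ½·erfc(-1.419) = 0.9776.
C = 670 × 0.9776 = 655 mg/L.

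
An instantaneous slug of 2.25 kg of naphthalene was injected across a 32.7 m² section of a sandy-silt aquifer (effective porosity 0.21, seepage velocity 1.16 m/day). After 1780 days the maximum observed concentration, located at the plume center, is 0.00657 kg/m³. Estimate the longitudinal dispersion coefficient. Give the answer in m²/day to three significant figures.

0.111 m²/day

At the plume center C_max = M/(n_e·A·√(4πDt)), so D = M²/(4πt·(n_e·A·C_max)²).
n_e·A·C_max = 0.21 × 32.7 × 0.00657 = 0.04512 kg/m.
D = 2.25²/(4π × 1780 × 0.04512²) = 0.111 m²/day.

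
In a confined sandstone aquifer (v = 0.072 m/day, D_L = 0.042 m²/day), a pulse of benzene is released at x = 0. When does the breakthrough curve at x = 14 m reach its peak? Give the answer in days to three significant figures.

187 days

For the 1D instantaneous-source solution, setting ∂C/∂t = 0 at fixed x gives v²t² + 2Dt − x² = 0, so t = (√(D² + v²x²) − D)/v².
√(D² + v²x²) = √(0.042² + 0.072² × 14²) = 1.009; v² = 0.005184.
t = (1.009 − 0.042)/0.005184 = 187 days (vs. the pure-advection estimate x/v = 194 d).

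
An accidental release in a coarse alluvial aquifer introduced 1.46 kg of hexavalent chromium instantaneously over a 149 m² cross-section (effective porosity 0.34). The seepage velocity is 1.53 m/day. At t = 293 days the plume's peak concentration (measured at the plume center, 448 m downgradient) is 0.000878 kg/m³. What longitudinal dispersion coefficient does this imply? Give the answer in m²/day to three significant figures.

At the plume center C_max = M/(n_e·A·√(4πDt)), so D = M²/(4πt·(n_e·A·C_max)²).
n_e·A·C_max = 0.34 × 149 × 0.000878 = 0.04448 kg/m.
D = 1.46²/(4π × 293 × 0.04448²) = 0.293 m²/day.

0.293 m²/day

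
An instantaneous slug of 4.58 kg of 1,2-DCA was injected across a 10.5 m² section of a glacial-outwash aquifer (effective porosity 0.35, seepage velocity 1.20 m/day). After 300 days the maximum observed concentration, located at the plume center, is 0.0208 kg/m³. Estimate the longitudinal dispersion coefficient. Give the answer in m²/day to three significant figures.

At the plume center C_max = M/(n_e·A·√(4πDt)), so D = M²/(4πt·(n_e·A·C_max)²).
n_e·A·C_max = 0.35 × 10.5 × 0.0208 = 0.07644 kg/m.
D = 4.58²/(4π × 300 × 0.07644²) = 0.952 m²/day.

0.952 m²/day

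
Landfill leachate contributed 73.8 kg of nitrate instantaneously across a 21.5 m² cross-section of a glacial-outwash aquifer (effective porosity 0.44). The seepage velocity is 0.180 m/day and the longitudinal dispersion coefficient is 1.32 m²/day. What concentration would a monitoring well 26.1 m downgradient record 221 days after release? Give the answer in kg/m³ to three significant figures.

0.110 kg/m³

For an instantaneous plane source, C(x,t) = M/(n_e·A·√(4πDt)) · exp(−(x−vt)²/(4Dt)), with n_e·A the pore (flow) area.
Plume center vt = 0.180 × 221 = 39.78 m, so the well at 26.1 m is 13.68 m upgradient of the peak.
√(4πDt) = 60.55 m, giving peak height M/(n_e·A·√(4πDt)) = 73.8/(0.44 × 21.5 × 60.55) = 0.1288 kg/m³.
(x−vt)²/(4Dt) = (-13.68)²/(4 × 1.32 × 221) = 0.1604; exp(−0.1604) = 0.8518.
C = 0.1288 × 0.8518 = 0.110 kg/m³.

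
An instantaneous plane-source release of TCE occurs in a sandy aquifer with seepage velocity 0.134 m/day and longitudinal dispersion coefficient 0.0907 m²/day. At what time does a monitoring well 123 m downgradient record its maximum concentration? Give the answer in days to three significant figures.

913 days

For the 1D instantaneous-source solution, setting ∂C/∂t = 0 at fixed x gives v²t² + 2Dt − x² = 0, so t = (√(D² + v²x²) − D)/v².
√(D² + v²x²) = √(0.0907² + 0.134² × 123²) = 16.48; v² = 0.017956.
t = (16.48 − 0.0907)/0.017956 = 913 days (vs. the pure-advection estimate x/v = 918 d).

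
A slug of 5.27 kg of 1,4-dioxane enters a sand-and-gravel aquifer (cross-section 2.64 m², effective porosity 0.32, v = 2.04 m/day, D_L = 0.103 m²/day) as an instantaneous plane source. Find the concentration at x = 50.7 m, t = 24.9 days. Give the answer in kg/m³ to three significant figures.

For an instantaneous plane source, C(x,t) = M/(n_e·A·√(4πDt)) · exp(−(x−vt)²/(4Dt)), with n_e·A the pore (flow) area.
Plume center vt = 2.04 × 24.9 = 50.796 m, so the well at 50.7 m is 0.096 m upgradient of the peak.
√(4πDt) = 5.677 m, giving peak height M/(n_e·A·√(4πDt)) = 5.27/(0.32 × 2.64 × 5.677) = 1.099 kg/m³.
(x−vt)²/(4Dt) = (-0.096)²/(4 × 0.103 × 24.9) = 0.0008984; exp(−0.0008984) = 0.9991.
C = 1.099 × 0.9991 = 1.10 kg/m³.

1.10 kg/m³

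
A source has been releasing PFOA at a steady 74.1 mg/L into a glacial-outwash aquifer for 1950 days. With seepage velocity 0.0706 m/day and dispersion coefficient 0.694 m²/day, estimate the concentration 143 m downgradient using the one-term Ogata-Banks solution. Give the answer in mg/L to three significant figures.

34.0 mg/L

For a continuous step input, C/C₀ ≈ ½·erfc((x−vt)/(2√(Dt))).
vt = 0.0706 × 1950 = 137.67 m and 2√(Dt) = 2√(0.694 × 1950) = 73.57 m.
Argument (x−vt)/(2√(Dt)) = (143 − 137.67)/73.57 = 0.07245; ½·erfc(0.07245) = 0.4592.
C = 74.1 × 0.4592 = 34.0 mg/L.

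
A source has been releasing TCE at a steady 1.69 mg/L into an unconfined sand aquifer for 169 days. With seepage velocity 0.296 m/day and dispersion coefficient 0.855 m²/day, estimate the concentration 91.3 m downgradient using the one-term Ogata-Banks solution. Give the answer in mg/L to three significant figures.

For a continuous step input, C/C₀ ≈ ½·erfc((x−vt)/(2√(Dt))).
vt = 0.296 × 169 = 50.024 m and 2√(Dt) = 2√(0.855 × 169) = 24.04 m.
Argument (x−vt)/(2√(Dt)) = (91.3 − 50.024)/24.04 = 1.717; ½·erfc(1.717) = 0.007587.
C = 1.69 × 0.007587 = 0.0128 mg/L.

0.0128 mg/L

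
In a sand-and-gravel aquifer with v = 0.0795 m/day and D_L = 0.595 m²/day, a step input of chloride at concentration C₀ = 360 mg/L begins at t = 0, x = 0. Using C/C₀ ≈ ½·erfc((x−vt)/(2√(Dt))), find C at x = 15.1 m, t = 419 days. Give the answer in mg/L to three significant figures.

285 mg/L

For a continuous step input, C/C₀ ≈ ½·erfc((x−vt)/(2√(Dt))).
vt = 0.0795 × 419 = 33.3105 m and 2√(Dt) = 2√(0.595 × 419) = 31.58 m.
Argument (x−vt)/(2√(Dt)) = (15.1 − 33.3105)/31.58 = -0.5766; ½·erfc(-0.5766) = 0.7926.
C = 360 × 0.7926 = 285 mg/L.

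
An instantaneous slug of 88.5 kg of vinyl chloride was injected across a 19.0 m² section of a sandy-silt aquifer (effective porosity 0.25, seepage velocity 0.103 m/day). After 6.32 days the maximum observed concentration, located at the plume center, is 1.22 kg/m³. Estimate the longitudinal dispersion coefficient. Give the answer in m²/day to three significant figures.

2.94 m²/day

At the plume center C_max = M/(n_e·A·√(4πDt)), so D = M²/(4πt·(n_e·A·C_max)²).
n_e·A·C_max = 0.25 × 19.0 × 1.22 = 5.795 kg/m.
D = 88.5²/(4π × 6.32 × 5.795²) = 2.94 m²/day.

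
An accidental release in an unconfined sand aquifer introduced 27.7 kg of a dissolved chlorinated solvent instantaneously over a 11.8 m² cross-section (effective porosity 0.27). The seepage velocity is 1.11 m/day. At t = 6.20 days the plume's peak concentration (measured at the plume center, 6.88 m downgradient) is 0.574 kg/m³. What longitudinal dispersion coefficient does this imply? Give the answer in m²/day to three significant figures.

At the plume center C_max = M/(n_e·A·√(4πDt)), so D = M²/(4πt·(n_e·A·C_max)²).
n_e·A·C_max = 0.27 × 11.8 × 0.574 = 1.829 kg/m.
D = 27.7²/(4π × 6.20 × 1.829²) = 2.94 m²/day.

2.94 m²/day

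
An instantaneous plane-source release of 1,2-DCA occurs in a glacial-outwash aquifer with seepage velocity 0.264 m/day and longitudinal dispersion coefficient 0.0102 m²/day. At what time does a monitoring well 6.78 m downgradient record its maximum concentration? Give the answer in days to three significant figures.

For the 1D instantaneous-source solution, setting ∂C/∂t = 0 at fixed x gives v²t² + 2Dt − x² = 0, so t = (√(D² + v²x²) − D)/v².
√(D² + v²x²) = √(0.0102² + 0.264² × 6.78²) = 1.790; v² = 0.069696.
t = (1.790 − 0.0102)/0.069696 = 25.5 days (vs. the pure-advection estimate x/v = 25.7 d).

25.5 days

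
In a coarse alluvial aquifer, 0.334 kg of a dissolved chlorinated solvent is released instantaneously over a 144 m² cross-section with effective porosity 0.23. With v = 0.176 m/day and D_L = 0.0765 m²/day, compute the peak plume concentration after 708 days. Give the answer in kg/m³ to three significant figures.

0.000387 kg/m³

The peak of an instantaneous 1D plume sits at x = vt; there the Gaussian factor is 1 and C_max = M/(n_e·A·√(4πDt)), where n_e·A is the pore area the mass is dissolved in.
√(4πDt) = √(4π × 0.0765 × 708) = 26.09 m, so C_max = 0.334/(0.23 × 144 × 26.09) = 0.000387 kg/m³.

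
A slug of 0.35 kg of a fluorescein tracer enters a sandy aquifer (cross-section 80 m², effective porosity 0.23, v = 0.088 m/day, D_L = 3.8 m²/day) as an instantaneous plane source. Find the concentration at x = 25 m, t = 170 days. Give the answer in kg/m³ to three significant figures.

For an instantaneous plane source, C(x,t) = M/(n_e·A·√(4πDt)) · exp(−(x−vt)²/(4Dt)), with n_e·A the pore (flow) area.
Plume center vt = 0.088 × 170 = 14.96 m, so the well at 25 m is 10.04 m downgradient of the peak.
√(4πDt) = 90.10 m, giving peak height M/(n_e·A·√(4πDt)) = 0.35/(0.23 × 80 × 90.10) = 0.0002111 kg/m³.
(x−vt)²/(4Dt) = (10.04)²/(4 × 3.8 × 170) = 0.03901; exp(−0.03901) = 0.9617.
C = 0.0002111 × 0.9617 = 0.000203 kg/m³.

0.000203 kg/m³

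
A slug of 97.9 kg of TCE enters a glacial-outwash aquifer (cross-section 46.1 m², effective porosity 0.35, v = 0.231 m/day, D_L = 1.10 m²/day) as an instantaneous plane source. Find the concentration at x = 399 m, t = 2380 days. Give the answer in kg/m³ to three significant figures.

For an instantaneous plane source, C(x,t) = M/(n_e·A·√(4πDt)) · exp(−(x−vt)²/(4Dt)), with n_e·A the pore (flow) area.
Plume center vt = 0.231 × 2380 = 549.78 m, so the well at 399 m is 150.78 m upgradient of the peak.
√(4πDt) = 181.4 m, giving peak height M/(n_e·A·√(4πDt)) = 97.9/(0.35 × 46.1 × 181.4) = 0.03345 kg/m³.
(x−vt)²/(4Dt) = (-150.78)²/(4 × 1.10 × 2380) = 2.171; exp(−2.171) = 0.1141.
C = 0.03345 × 0.1141 = 0.00382 kg/m³.

0.00382 kg/m³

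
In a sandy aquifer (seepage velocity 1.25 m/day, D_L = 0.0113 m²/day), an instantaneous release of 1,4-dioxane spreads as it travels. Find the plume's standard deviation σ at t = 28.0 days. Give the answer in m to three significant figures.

0.795 m

Dispersive spreading gives a Gaussian with σ² = 2Dt; advection only shifts the center.
σ = √(2 × 0.0113 × 28.0) = 0.795 m.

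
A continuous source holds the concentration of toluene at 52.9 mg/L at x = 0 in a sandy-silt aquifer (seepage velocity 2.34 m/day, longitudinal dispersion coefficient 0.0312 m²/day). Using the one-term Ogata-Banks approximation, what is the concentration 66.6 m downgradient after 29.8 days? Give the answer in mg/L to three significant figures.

52.3 mg/L

For a continuous step input, C/C₀ ≈ ½·erfc((x−vt)/(2√(Dt))).
vt = 2.34 × 29.8 = 69.732 m and 2√(Dt) = 2√(0.0312 × 29.8) = 1.928 m.
Argument (x−vt)/(2√(Dt)) = (66.6 − 69.732)/1.928 = -1.624; ½·erfc(-1.624) = 0.9892.
C = 52.9 × 0.9892 = 52.3 mg/L.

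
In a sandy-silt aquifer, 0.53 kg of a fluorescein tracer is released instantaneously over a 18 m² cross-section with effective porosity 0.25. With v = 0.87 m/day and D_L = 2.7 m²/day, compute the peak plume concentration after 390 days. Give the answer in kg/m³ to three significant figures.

The peak of an instantaneous 1D plume sits at x = vt; there the Gaussian factor is 1 and C_max = M/(n_e·A·√(4πDt)), where n_e·A is the pore area the mass is dissolved in.
√(4πDt) = √(4π × 2.7 × 390) = 115.0 m, so C_max = 0.53/(0.25 × 18 × 115.0) = 0.00102 kg/m³.

0.00102 kg/m³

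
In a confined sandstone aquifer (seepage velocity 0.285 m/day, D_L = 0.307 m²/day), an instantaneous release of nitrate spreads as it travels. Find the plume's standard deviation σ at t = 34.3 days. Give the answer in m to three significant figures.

Dispersive spreading gives a Gaussian with σ² = 2Dt; advection only shifts the center.
σ = √(2 × 0.307 × 34.3) = 4.59 m.

4.59 m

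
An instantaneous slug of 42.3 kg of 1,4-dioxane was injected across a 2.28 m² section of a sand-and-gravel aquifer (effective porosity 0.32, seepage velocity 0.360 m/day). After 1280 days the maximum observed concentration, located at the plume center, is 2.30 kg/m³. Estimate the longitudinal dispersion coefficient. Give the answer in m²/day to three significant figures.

0.0395 m²/day

At the plume center C_max = M/(n_e·A·√(4πDt)), so D = M²/(4πt·(n_e·A·C_max)²).
n_e·A·C_max = 0.32 × 2.28 × 2.30 = 1.678 kg/m.
D = 42.3²/(4π × 1280 × 1.678²) = 0.0395 m²/day.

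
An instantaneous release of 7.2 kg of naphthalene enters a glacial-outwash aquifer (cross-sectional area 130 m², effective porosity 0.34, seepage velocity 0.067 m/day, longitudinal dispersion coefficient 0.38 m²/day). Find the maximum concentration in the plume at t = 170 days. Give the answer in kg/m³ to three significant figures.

The peak of an instantaneous 1D plume sits at x = vt; there the Gaussian factor is 1 and C_max = M/(n_e·A·√(4πDt)), where n_e·A is the pore area the mass is dissolved in.
√(4πDt) = √(4π × 0.38 × 170) = 28.49 m, so C_max = 7.2/(0.34 × 130 × 28.49) = 0.00572 kg/m³.

0.00572 kg/m³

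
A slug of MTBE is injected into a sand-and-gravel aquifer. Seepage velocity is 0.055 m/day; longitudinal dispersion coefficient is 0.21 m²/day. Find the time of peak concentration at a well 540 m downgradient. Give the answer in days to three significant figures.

For the 1D instantaneous-source solution, setting ∂C/∂t = 0 at fixed x gives v²t² + 2Dt − x² = 0, so t = (√(D² + v²x²) − D)/v².
√(D² + v²x²) = √(0.21² + 0.055² × 540²) = 29.70; v² = 0.003025.
t = (29.70 − 0.21)/0.003025 = 9750 days (vs. the pure-advection estimate x/v = 9820 d).

9750 days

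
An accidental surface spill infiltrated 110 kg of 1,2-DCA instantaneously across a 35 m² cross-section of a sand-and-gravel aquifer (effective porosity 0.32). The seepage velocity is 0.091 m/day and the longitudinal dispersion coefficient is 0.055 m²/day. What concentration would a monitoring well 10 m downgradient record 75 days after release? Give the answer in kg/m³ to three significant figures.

For an instantaneous plane source, C(x,t) = M/(n_e·A·√(4πDt)) · exp(−(x−vt)²/(4Dt)), with n_e·A the pore (flow) area.
Plume center vt = 0.091 × 75 = 6.825 m, so the well at 10 m is 3.175 m downgradient of the peak.
√(4πDt) = 7.200 m, giving peak height M/(n_e·A·√(4πDt)) = 110/(0.32 × 35 × 7.200) = 1.364 kg/m³.
(x−vt)²/(4Dt) = (3.175)²/(4 × 0.055 × 75) = 0.6109; exp(−0.6109) = 0.5429.
C = 1.364 × 0.5429 = 0.741 kg/m³.

0.741 kg/m³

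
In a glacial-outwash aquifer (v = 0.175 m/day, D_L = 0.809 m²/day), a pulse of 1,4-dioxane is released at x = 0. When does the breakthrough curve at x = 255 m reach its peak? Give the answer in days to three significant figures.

For the 1D instantaneous-source solution, setting ∂C/∂t = 0 at fixed x gives v²t² + 2Dt − x² = 0, so t = (√(D² + v²x²) − D)/v².
√(D² + v²x²) = √(0.809² + 0.175² × 255²) = 44.63; v² = 0.030625.
t = (44.63 − 0.809)/0.030625 = 1430 days (vs. the pure-advection estimate x/v = 1460 d).

1430 days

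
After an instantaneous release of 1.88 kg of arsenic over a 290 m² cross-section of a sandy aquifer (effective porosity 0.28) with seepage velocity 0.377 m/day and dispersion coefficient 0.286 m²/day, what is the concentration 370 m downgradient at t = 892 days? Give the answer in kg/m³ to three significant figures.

0.000134 kg/m³

For an instantaneous plane source, C(x,t) = M/(n_e·A·√(4πDt)) · exp(−(x−vt)²/(4Dt)), with n_e·A the pore (flow) area.
Plume center vt = 0.377 × 892 = 336.284 m, so the well at 370 m is 33.716 m downgradient of the peak.
√(4πDt) = 56.62 m, giving peak height M/(n_e·A·√(4πDt)) = 1.88/(0.28 × 290 × 56.62) = 0.0004089 kg/m³.
(x−vt)²/(4Dt) = (33.716)²/(4 × 0.286 × 892) = 1.114; exp(−1.114) = 0.3282.
C = 0.0004089 × 0.3282 = 0.000134 kg/m³.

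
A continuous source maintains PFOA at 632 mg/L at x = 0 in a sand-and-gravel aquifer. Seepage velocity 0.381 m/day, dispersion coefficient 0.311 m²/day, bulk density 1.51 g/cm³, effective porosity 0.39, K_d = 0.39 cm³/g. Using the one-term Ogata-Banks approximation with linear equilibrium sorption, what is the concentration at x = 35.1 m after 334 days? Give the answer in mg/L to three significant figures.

605 mg/L

Retardation factor R = 1 + ρ_b·K_d/n = 1 + 1.51 × 0.39/0.39 = 2.510.
Sorption retards both mechanisms: v_R = v/R = 0.1518 m/day, D_R = D/R = 0.1239 m²/day.
v_R·t = 0.1518 × 334 = 50.7012 m; 2√(D_R t) = 12.87 m; argument = (35.1 − 50.7012)/12.87 = -1.212.
C = C₀ × ½·erfc(-1.212) = 632 × 0.9567 = 605 mg/L.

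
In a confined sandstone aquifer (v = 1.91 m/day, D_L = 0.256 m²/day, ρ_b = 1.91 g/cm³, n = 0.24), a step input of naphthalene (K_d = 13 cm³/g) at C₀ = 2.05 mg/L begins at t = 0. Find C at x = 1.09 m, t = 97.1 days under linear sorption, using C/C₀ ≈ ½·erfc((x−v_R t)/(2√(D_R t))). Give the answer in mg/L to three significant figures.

Retardation factor R = 1 + ρ_b·K_d/n = 1 + 1.91 × 13/0.24 = 104.5.
Sorption retards both mechanisms: v_R = v/R = 0.01828 m/day, D_R = D/R = 0.002450 m²/day.
v_R·t = 0.01828 × 97.1 = 1.774988 m; 2√(D_R t) = 0.9755 m; argument = (1.09 − 1.774988)/0.9755 = -0.7022.
C = C₀ × ½·erfc(-0.7022) = 2.05 × 0.8397 = 1.72 mg/L.

1.72 mg/L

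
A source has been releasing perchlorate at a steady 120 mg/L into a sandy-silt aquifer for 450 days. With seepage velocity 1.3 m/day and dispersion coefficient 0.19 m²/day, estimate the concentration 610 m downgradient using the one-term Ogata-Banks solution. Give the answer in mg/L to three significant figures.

3.35 mg/L

For a continuous step input, C/C₀ ≈ ½·erfc((x−vt)/(2√(Dt))).
vt = 1.3 × 450 = 585 m and 2√(Dt) = 2√(0.19 × 450) = 18.49 m.
Argument (x−vt)/(2√(Dt)) = (610 − 585)/18.49 = 1.352; ½·erfc(1.352) = 0.02794.
C = 120 × 0.02794 = 3.35 mg/L.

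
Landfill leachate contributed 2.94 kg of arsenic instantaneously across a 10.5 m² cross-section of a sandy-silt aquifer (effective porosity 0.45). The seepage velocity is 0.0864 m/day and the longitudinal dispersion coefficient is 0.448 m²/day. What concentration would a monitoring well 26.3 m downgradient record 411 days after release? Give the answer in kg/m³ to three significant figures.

0.0115 kg/m³

For an instantaneous plane source, C(x,t) = M/(n_e·A·√(4πDt)) · exp(−(x−vt)²/(4Dt)), with n_e·A the pore (flow) area.
Plume center vt = 0.0864 × 411 = 35.5104 m, so the well at 26.3 m is 9.2104 m upgradient of the peak.
√(4πDt) = 48.10 m, giving peak height M/(n_e·A·√(4πDt)) = 2.94/(0.45 × 10.5 × 48.10) = 0.01294 kg/m³.
(x−vt)²/(4Dt) = (-9.2104)²/(4 × 0.448 × 411) = 0.1152; exp(−0.1152) = 0.8912.
C = 0.01294 × 0.8912 = 0.0115 kg/m³.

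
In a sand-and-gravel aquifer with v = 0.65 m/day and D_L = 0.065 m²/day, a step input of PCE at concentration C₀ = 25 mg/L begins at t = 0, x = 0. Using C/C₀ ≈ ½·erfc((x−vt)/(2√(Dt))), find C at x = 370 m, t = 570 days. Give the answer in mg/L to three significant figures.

13.1 mg/L

For a continuous step input, C/C₀ ≈ ½·erfc((x−vt)/(2√(Dt))).
vt = 0.65 × 570 = 370.5 m and 2√(Dt) = 2√(0.065 × 570) = 12.17 m.
Argument (x−vt)/(2√(Dt)) = (370 − 370.5)/12.17 = -0.04108; ½·erfc(-0.04108) = 0.5232.
C = 25 × 0.5232 = 13.1 mg/L.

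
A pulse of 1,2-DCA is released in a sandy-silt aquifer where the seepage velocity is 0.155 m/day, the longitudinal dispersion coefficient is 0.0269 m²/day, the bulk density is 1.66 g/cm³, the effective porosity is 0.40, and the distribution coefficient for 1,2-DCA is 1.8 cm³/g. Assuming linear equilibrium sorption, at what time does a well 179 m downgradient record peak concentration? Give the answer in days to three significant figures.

9770 days

Retardation factor R = 1 + ρ_b·K_d/n = 1 + 1.66 × 1.8/0.40 = 8.470.
Sorption retards both mechanisms: v_R = v/R = 0.01830 m/day, D_R = D/R = 0.003176 m²/day.
Peak time from v_R²t² + 2D_R t − x² = 0: t = (√(D_R² + v_R²x²) − D_R)/v_R².
√(D_R² + v_R²x²) = √(0.003176² + 0.01830² × 179²) = 3.276; v_R² = 0.0003349.
t = (3.276 − 0.003176)/0.0003349 = 9770 days.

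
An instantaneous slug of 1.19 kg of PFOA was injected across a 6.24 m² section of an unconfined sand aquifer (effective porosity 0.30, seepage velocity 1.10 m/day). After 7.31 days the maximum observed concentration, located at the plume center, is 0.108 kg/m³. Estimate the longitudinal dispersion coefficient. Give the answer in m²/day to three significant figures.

0.377 m²/day

At the plume center C_max = M/(n_e·A·√(4πDt)), so D = M²/(4πt·(n_e·A·C_max)²).
n_e·A·C_max = 0.30 × 6.24 × 0.108 = 0.2022 kg/m.
D = 1.19²/(4π × 7.31 × 0.2022²) = 0.377 m²/day.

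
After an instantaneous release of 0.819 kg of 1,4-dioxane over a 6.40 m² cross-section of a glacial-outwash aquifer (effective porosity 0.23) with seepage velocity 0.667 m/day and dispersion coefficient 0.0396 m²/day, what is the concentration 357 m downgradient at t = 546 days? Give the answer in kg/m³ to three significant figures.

For an instantaneous plane source, C(x,t) = M/(n_e·A·√(4πDt)) · exp(−(x−vt)²/(4Dt)), with n_e·A the pore (flow) area.
Plume center vt = 0.667 × 546 = 364.182 m, so the well at 357 m is 7.182 m upgradient of the peak.
√(4πDt) = 16.48 m, giving peak height M/(n_e·A·√(4πDt)) = 0.819/(0.23 × 6.40 × 16.48) = 0.03376 kg/m³.
(x−vt)²/(4Dt) = (-7.182)²/(4 × 0.0396 × 546) = 0.5964; exp(−0.5964) = 0.5508.
C = 0.03376 × 0.5508 = 0.0186 kg/m³.

0.0186 kg/m³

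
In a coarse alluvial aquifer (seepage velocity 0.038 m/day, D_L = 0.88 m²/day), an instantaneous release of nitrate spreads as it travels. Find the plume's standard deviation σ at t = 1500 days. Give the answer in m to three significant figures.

Dispersive spreading gives a Gaussian with σ² = 2Dt; advection only shifts the center.
σ = √(2 × 0.88 × 1500) = 51.4 m.

51.4 m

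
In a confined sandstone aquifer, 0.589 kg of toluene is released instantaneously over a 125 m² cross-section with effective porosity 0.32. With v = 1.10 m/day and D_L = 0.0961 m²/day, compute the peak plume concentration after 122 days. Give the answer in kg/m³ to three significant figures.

The peak of an instantaneous 1D plume sits at x = vt; there the Gaussian factor is 1 and C_max = M/(n_e·A·√(4πDt)), where n_e·A is the pore area the mass is dissolved in.
√(4πDt) = √(4π × 0.0961 × 122) = 12.14 m, so C_max = 0.589/(0.32 × 125 × 12.14) = 0.00121 kg/m³.

0.00121 kg/m³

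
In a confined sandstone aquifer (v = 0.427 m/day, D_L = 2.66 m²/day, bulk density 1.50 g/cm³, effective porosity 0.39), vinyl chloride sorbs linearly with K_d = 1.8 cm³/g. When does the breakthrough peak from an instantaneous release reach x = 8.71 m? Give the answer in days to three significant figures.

83.1 days

Retardation factor R = 1 + ρ_b·K_d/n = 1 + 1.50 × 1.8/0.39 = 7.923.
Sorption retards both mechanisms: v_R = v/R = 0.05389 m/day, D_R = D/R = 0.3357 m²/day.
Peak time from v_R²t² + 2D_R t − x² = 0: t = (√(D_R² + v_R²x²) − D_R)/v_R².
√(D_R² + v_R²x²) = √(0.3357² + 0.05389² × 8.71²) = 0.5771; v_R² = 0.002904.
t = (0.5771 − 0.3357)/0.002904 = 83.1 days.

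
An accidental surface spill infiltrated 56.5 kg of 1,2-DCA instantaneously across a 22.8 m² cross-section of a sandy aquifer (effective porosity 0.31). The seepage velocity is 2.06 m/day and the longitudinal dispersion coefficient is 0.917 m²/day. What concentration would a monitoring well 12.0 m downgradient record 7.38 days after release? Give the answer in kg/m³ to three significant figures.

0.593 kg/m³

For an instantaneous plane source, C(x,t) = M/(n_e·A·√(4πDt)) · exp(−(x−vt)²/(4Dt)), with n_e·A the pore (flow) area.
Plume center vt = 2.06 × 7.38 = 15.2028 m, so the well at 12.0 m is 3.2028 m upgradient of the peak.
√(4πDt) = 9.222 m, giving peak height M/(n_e·A·√(4πDt)) = 56.5/(0.31 × 22.8 × 9.222) = 0.8668 kg/m³.
(x−vt)²/(4Dt) = (-3.2028)²/(4 × 0.917 × 7.38) = 0.3789; exp(−0.3789) = 0.6846.
C = 0.8668 × 0.6846 = 0.593 kg/m³.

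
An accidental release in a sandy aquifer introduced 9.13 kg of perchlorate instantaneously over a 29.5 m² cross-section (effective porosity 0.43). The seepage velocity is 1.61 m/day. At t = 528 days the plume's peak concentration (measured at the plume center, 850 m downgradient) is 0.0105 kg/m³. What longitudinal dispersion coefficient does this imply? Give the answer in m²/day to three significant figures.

At the plume center C_max = M/(n_e·A·√(4πDt)), so D = M²/(4πt·(n_e·A·C_max)²).
n_e·A·C_max = 0.43 × 29.5 × 0.0105 = 0.1332 kg/m.
D = 9.13²/(4π × 528 × 0.1332²) = 0.708 m²/day.

0.708 m²/day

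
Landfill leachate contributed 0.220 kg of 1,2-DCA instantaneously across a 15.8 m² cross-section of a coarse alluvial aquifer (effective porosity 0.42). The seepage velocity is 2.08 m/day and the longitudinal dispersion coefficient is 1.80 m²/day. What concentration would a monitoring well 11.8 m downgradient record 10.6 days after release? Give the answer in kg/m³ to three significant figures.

0.000541 kg/m³

For an instantaneous plane source, C(x,t) = M/(n_e·A·√(4πDt)) · exp(−(x−vt)²/(4Dt)), with n_e·A the pore (flow) area.
Plume center vt = 2.08 × 10.6 = 22.048 m, so the well at 11.8 m is 10.248 m upgradient of the peak.
√(4πDt) = 15.48 m, giving peak height M/(n_e·A·√(4πDt)) = 0.220/(0.42 × 15.8 × 15.48) = 0.002142 kg/m³.
(x−vt)²/(4Dt) = (-10.248)²/(4 × 1.80 × 10.6) = 1.376; exp(−1.376) = 0.2526.
C = 0.002142 × 0.2526 = 0.000541 kg/m³.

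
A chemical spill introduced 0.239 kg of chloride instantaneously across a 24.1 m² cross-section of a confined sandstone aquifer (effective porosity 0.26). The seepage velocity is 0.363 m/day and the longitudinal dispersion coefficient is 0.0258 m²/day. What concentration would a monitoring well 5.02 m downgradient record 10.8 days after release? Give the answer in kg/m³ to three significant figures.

0.00689 kg/m³

For an instantaneous plane source, C(x,t) = M/(n_e·A·√(4πDt)) · exp(−(x−vt)²/(4Dt)), with n_e·A the pore (flow) area.
Plume center vt = 0.363 × 10.8 = 3.9204 m, so the well at 5.02 m is 1.0996 m downgradient of the peak.
√(4πDt) = 1.871 m, giving peak height M/(n_e·A·√(4πDt)) = 0.239/(0.26 × 24.1 × 1.871) = 0.02039 kg/m³.
(x−vt)²/(4Dt) = (1.0996)²/(4 × 0.0258 × 10.8) = 1.085; exp(−1.085) = 0.3379.
C = 0.02039 × 0.3379 = 0.00689 kg/m³.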